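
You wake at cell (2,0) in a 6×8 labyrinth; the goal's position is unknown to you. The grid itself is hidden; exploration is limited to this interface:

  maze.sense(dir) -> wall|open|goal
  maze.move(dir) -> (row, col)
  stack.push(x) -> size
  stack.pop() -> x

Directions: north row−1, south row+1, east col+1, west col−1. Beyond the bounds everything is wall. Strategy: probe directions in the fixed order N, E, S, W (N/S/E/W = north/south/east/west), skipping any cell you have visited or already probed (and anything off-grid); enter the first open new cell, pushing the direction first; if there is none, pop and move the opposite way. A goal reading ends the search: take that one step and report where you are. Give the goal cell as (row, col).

==> sense(dir: north)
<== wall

==> sense(dir: east)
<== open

==> push(x: east)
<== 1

==> move(dir: east)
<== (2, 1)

==> sense(dir: north)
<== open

==> push(x: north)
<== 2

==> move(dir: north)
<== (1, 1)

==> sense(dir: north)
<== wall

==> sense(dir: east)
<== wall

==> pop()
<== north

==> move(dir: south)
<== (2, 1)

==> sense(dir: east)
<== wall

==> sense(dir: south)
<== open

==> push(x: south)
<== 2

==> move(dir: south)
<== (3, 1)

==> sense(dir: east)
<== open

==> push(x: east)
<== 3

==> move(dir: east)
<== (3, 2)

==> sense(dir: east)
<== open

==> push(x: east)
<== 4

==> move(dir: east)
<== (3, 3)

==> sense(dir: north)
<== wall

==> sense(dir: east)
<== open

==> push(x: east)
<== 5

==> move(dir: east)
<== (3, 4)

==> sense(dir: north)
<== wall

==> sense(dir: east)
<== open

==> push(x: east)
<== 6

==> move(dir: east)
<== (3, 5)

==> sense(dir: north)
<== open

==> push(x: north)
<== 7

==> move(dir: north)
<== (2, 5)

==> sense(dir: north)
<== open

==> push(x: north)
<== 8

==> move(dir: north)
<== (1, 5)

==> sense(dir: north)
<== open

==> push(x: north)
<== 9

==> move(dir: north)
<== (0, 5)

==> sense(dir: east)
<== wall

==> sense(dir: west)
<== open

==> push(x: west)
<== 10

==> move(dir: west)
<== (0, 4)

==> sense(dir: south)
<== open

==> push(x: south)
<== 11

==> move(dir: south)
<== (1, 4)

==> sense(dir: west)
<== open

==> push(x: west)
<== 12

==> move(dir: west)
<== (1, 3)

==> sense(dir: north)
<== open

==> push(x: north)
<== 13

==> move(dir: north)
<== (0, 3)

==> sense(dir: west)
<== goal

==> move(dir: west)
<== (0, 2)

Answer: (0, 2)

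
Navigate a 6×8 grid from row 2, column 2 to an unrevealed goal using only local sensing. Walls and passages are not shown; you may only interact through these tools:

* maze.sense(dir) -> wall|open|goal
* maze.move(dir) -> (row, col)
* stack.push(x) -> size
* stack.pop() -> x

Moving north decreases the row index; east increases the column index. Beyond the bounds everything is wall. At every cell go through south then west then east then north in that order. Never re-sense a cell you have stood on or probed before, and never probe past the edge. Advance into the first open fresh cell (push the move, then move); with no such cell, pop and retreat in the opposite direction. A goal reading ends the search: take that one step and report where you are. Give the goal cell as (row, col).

~$ maze.sense dir='south'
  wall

~$ maze.sense dir='west'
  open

~$ stack.push x='west'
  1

~$ maze.move dir='west'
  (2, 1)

~$ maze.sense dir='south'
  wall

~$ maze.sense dir='west'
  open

~$ stack.push x='west'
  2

~$ maze.move dir='west'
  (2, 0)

~$ maze.sense dir='south'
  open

~$ stack.push x='south'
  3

~$ maze.move dir='south'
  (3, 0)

~$ maze.sense dir='south'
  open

~$ stack.push x='south'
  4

~$ maze.move dir='south'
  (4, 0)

~$ maze.sense dir='south'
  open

~$ stack.push x='south'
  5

~$ maze.move dir='south'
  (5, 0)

~$ maze.sense dir='east'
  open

~$ stack.push x='east'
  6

~$ maze.move dir='east'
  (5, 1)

~$ maze.sense dir='east'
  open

~$ stack.push x='east'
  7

~$ maze.move dir='east'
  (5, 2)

~$ maze.sense dir='east'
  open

~$ stack.push x='east'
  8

~$ maze.move dir='east'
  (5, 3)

~$ maze.sense dir='east'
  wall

~$ maze.sense dir='north'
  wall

~$ stack.pop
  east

~$ maze.move dir='west'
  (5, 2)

~$ maze.sense dir='north'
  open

~$ stack.push x='north'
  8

~$ maze.move dir='north'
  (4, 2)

~$ maze.sense dir='west'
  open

~$ stack.push x='west'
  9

~$ maze.move dir='west'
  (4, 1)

~$ stack.pop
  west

~$ maze.move dir='east'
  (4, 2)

~$ stack.pop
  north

~$ maze.move dir='south'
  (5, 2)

~$ stack.pop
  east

~$ maze.move dir='west'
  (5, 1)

~$ stack.pop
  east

~$ maze.move dir='west'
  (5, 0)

~$ stack.pop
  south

~$ maze.move dir='north'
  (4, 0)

~$ stack.pop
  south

~$ maze.move dir='north'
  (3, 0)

~$ stack.pop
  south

~$ maze.move dir='north'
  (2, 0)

~$ maze.sense dir='north'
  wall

~$ stack.pop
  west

~$ maze.move dir='east'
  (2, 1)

~$ maze.sense dir='north'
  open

~$ stack.push x='north'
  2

~$ maze.move dir='north'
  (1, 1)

~$ maze.sense dir='east'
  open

~$ stack.push x='east'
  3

~$ maze.move dir='east'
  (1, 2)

~$ maze.sense dir='east'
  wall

~$ maze.sense dir='north'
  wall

~$ stack.pop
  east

~$ maze.move dir='west'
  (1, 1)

~$ maze.sense dir='north'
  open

~$ stack.push x='north'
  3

~$ maze.move dir='north'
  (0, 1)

~$ maze.sense dir='west'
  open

~$ stack.push x='west'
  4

~$ maze.move dir='west'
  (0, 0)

~$ stack.pop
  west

~$ maze.move dir='east'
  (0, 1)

~$ stack.pop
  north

~$ maze.move dir='south'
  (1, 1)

~$ stack.pop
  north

~$ maze.move dir='south'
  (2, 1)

~$ stack.pop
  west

~$ maze.move dir='east'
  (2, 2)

~$ maze.sense dir='east'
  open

~$ stack.push x='east'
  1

~$ maze.move dir='east'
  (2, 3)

~$ maze.sense dir='south'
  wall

~$ maze.sense dir='east'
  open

~$ stack.push x='east'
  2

~$ maze.move dir='east'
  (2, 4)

~$ maze.sense dir='south'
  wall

~$ maze.sense dir='east'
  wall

~$ maze.sense dir='north'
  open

~$ stack.push x='north'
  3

~$ maze.move dir='north'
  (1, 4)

~$ maze.sense dir='east'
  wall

~$ maze.sense dir='north'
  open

~$ stack.push x='north'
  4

~$ maze.move dir='north'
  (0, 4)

~$ maze.sense dir='west'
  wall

~$ maze.sense dir='east'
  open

~$ stack.push x='east'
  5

~$ maze.move dir='east'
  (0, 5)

~$ maze.sense dir='east'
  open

~$ stack.push x='east'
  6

~$ maze.move dir='east'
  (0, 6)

~$ maze.sense dir='south'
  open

~$ stack.push x='south'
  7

~$ maze.move dir='south'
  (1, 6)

~$ maze.sense dir='south'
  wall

~$ maze.sense dir='east'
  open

~$ stack.push x='east'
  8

~$ maze.move dir='east'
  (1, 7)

~$ maze.sense dir='south'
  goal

~$ maze.move dir='south'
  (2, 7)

Answer: (2, 7)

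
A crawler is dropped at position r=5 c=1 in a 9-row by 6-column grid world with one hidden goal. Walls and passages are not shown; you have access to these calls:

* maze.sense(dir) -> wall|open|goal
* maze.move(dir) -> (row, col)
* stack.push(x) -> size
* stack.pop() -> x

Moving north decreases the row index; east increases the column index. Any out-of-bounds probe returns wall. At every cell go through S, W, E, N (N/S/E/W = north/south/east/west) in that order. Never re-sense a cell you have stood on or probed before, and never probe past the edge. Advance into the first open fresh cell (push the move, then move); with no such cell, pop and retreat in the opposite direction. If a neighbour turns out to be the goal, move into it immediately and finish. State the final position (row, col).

Step: maze.sense[south]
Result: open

Step: stack.push[south]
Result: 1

Step: maze.move[south]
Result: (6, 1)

Step: maze.sense[south]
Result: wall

Step: maze.sense[west]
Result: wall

Step: maze.sense[east]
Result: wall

Step: stack.pop[]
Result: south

Step: maze.move[north]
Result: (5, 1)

Step: maze.sense[west]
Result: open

Step: stack.push[west]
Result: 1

Step: maze.move[west]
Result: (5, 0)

Step: maze.sense[north]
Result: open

Step: stack.push[north]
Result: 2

Step: maze.move[north]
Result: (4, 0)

Step: maze.sense[east]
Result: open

Step: stack.push[east]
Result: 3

Step: maze.move[east]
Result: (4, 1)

Step: maze.sense[east]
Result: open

Step: stack.push[east]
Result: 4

Step: maze.move[east]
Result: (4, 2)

Step: maze.sense[south]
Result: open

Step: stack.push[south]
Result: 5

Step: maze.move[south]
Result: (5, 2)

Step: maze.sense[east]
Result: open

Step: stack.push[east]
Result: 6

Step: maze.move[east]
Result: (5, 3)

Step: maze.sense[south]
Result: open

Step: stack.push[south]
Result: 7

Step: maze.move[south]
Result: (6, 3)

Step: maze.sense[south]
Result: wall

Step: maze.sense[east]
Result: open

Step: stack.push[east]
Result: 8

Step: maze.move[east]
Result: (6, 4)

Step: maze.sense[south]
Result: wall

Step: maze.sense[east]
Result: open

Step: stack.push[east]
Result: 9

Step: maze.move[east]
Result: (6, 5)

Step: maze.sense[south]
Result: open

Step: stack.push[south]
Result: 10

Step: maze.move[south]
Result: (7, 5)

Step: maze.sense[south]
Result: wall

Step: stack.pop[]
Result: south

Step: maze.move[north]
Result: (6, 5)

Step: maze.sense[north]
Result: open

Step: stack.push[north]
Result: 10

Step: maze.move[north]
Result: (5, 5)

Step: maze.sense[west]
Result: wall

Step: maze.sense[north]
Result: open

Step: stack.push[north]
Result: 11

Step: maze.move[north]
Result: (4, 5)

Step: maze.sense[west]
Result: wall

Step: maze.sense[north]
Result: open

Step: stack.push[north]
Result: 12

Step: maze.move[north]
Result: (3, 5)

Step: maze.sense[west]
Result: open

Step: stack.push[west]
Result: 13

Step: maze.move[west]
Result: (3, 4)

Step: maze.sense[west]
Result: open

Step: stack.push[west]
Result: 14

Step: maze.move[west]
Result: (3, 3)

Step: maze.sense[south]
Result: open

Step: stack.push[south]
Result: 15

Step: maze.move[south]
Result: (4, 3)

Step: stack.pop[]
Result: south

Step: maze.move[north]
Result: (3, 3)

Step: maze.sense[west]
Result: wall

Step: maze.sense[north]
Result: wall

Step: stack.pop[]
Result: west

Step: maze.move[east]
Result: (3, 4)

Step: maze.sense[north]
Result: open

Step: stack.push[north]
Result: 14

Step: maze.move[north]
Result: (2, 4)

Step: maze.sense[east]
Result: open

Step: stack.push[east]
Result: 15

Step: maze.move[east]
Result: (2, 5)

Step: maze.sense[north]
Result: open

Step: stack.push[north]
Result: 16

Step: maze.move[north]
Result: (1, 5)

Step: maze.sense[west]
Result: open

Step: stack.push[west]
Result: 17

Step: maze.move[west]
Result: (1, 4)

Step: maze.sense[west]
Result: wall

Step: maze.sense[north]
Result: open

Step: stack.push[north]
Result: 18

Step: maze.move[north]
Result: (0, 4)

Step: maze.sense[west]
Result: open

Step: stack.push[west]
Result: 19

Step: maze.move[west]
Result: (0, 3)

Step: maze.sense[west]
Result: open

Step: stack.push[west]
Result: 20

Step: maze.move[west]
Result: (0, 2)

Step: maze.sense[south]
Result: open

Step: stack.push[south]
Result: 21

Step: maze.move[south]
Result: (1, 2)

Step: maze.sense[south]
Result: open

Step: stack.push[south]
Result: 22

Step: maze.move[south]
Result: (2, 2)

Step: maze.sense[west]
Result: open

Step: stack.push[west]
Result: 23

Step: maze.move[west]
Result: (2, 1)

Step: maze.sense[south]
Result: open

Step: stack.push[south]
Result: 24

Step: maze.move[south]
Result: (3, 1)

Step: maze.sense[west]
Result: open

Step: stack.push[west]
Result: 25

Step: maze.move[west]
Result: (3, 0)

Step: maze.sense[north]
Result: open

Step: stack.push[north]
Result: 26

Step: maze.move[north]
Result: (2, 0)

Step: maze.sense[north]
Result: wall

Step: stack.pop[]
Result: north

Step: maze.move[south]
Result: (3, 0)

Step: stack.pop[]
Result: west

Step: maze.move[east]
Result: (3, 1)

Step: stack.pop[]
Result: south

Step: maze.move[north]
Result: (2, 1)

Step: maze.sense[north]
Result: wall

Step: stack.pop[]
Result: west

Step: maze.move[east]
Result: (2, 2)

Step: stack.pop[]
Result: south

Step: maze.move[north]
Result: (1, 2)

Step: stack.pop[]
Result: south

Step: maze.move[north]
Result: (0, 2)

Step: maze.sense[west]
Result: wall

Step: stack.pop[]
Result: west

Step: maze.move[east]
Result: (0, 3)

Step: stack.pop[]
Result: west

Step: maze.move[east]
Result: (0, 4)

Step: maze.sense[east]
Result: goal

Step: maze.move[east]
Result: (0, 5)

Answer: (0, 5)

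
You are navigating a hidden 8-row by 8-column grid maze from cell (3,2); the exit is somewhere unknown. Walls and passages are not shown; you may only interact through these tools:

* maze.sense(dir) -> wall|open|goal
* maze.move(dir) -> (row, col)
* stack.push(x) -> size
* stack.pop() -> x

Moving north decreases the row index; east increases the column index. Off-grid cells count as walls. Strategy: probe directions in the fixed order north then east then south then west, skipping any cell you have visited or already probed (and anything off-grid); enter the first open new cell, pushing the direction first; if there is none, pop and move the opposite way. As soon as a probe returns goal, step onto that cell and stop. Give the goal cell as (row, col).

% maze.sense(north) => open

% stack.push(north) => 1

% maze.move(north) => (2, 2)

% maze.sense(north) => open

% stack.push(north) => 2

% maze.move(north) => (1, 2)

% maze.sense(north) => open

% stack.push(north) => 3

% maze.move(north) => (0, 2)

% maze.sense(east) => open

% stack.push(east) => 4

% maze.move(east) => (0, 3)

% maze.sense(east) => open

% stack.push(east) => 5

% maze.move(east) => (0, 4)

% maze.sense(east) => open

% stack.push(east) => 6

% maze.move(east) => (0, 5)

% maze.sense(east) => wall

% maze.sense(south) => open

% stack.push(south) => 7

% maze.move(south) => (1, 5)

% maze.sense(east) => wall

% maze.sense(south) => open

% stack.push(south) => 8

% maze.move(south) => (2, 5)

% maze.sense(east) => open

% stack.push(east) => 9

% maze.move(east) => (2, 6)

% maze.sense(east) => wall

% maze.sense(south) => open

% stack.push(south) => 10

% maze.move(south) => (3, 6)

% maze.sense(east) => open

% stack.push(east) => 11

% maze.move(east) => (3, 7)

% maze.sense(south) => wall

% stack.pop() => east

% maze.move(west) => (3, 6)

% maze.sense(south) => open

% stack.push(south) => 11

% maze.move(south) => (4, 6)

% maze.sense(south) => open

% stack.push(south) => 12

% maze.move(south) => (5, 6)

% maze.sense(east) => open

% stack.push(east) => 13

% maze.move(east) => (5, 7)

% maze.sense(south) => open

% stack.push(south) => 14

% maze.move(south) => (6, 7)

% maze.sense(south) => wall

% maze.sense(west) => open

% stack.push(west) => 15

% maze.move(west) => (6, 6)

% maze.sense(south) => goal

% maze.move(south) => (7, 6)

Answer: (7, 6)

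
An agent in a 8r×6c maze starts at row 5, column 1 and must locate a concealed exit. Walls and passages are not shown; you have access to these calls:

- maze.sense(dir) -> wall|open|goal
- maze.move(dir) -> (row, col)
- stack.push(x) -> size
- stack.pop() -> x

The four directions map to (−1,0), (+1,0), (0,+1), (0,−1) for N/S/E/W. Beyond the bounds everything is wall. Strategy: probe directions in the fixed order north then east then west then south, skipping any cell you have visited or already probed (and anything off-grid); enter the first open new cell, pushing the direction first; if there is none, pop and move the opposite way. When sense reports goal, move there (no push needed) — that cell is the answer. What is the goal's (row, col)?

I try maze.sense on dir→north, giving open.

I call stack.push on x→north, and observe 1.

I call maze.move on dir→north, and observe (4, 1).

Invoking maze.sense on dir→north, giving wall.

I call maze.sense on dir→east, and see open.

Using stack.push on x→east, which returns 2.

Next I call maze.move on dir→east, and see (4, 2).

I run maze.sense on dir→north, → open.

I try stack.push on x→north, — result: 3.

I call maze.move on dir→north, : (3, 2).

Then maze.sense on dir→north, and get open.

Then stack.push on x→north, which returns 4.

I use maze.move on dir→north, and observe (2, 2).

Then maze.sense on dir→north, and get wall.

Next I call maze.sense on dir→east, which returns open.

I call stack.push on x→east, and observe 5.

I try maze.move on dir→east, and see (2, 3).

I try maze.sense on dir→north, and get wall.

Invoking maze.sense on dir→east, — result: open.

Now I run stack.push on x→east, → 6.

I try maze.move on dir→east, yielding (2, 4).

Calling maze.sense on dir→north, giving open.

I try stack.push on x→north, and observe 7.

I run maze.move on dir→north, and get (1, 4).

Using maze.sense on dir→north, and get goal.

Using maze.move on dir→north, and observe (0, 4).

Answer: (0, 4)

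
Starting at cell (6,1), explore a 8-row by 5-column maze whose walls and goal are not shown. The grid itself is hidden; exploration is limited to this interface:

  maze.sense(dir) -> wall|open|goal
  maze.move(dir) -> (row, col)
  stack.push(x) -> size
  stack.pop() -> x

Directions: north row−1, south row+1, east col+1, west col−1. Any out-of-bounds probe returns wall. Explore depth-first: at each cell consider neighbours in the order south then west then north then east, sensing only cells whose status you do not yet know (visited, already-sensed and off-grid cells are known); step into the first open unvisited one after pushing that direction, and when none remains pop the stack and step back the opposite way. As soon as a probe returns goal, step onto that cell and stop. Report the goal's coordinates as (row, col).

Do: maze.sense[dir→south]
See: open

Do: stack.push[x→south]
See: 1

Do: maze.move[dir→south]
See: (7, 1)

Do: maze.sense[dir→west]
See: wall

Do: maze.sense[dir→east]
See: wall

Do: stack.pop[]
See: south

Do: maze.move[dir→north]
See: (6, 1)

Do: maze.sense[dir→west]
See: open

Do: stack.push[x→west]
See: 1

Do: maze.move[dir→west]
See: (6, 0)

Do: maze.sense[dir→north]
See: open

Do: stack.push[x→north]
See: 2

Do: maze.move[dir→north]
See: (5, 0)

Do: maze.sense[dir→north]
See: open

Do: stack.push[x→north]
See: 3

Do: maze.move[dir→north]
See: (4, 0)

Do: maze.sense[dir→north]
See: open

Do: stack.push[x→north]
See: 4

Do: maze.move[dir→north]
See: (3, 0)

Do: maze.sense[dir→north]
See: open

Do: stack.push[x→north]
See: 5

Do: maze.move[dir→north]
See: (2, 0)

Do: maze.sense[dir→north]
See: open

Do: stack.push[x→north]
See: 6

Do: maze.move[dir→north]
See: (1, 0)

Do: maze.sense[dir→north]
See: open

Do: stack.push[x→north]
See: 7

Do: maze.move[dir→north]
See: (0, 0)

Do: maze.sense[dir→east]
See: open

Do: stack.push[x→east]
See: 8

Do: maze.move[dir→east]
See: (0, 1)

Do: maze.sense[dir→south]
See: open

Do: stack.push[x→south]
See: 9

Do: maze.move[dir→south]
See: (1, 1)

Do: maze.sense[dir→south]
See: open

Do: stack.push[x→south]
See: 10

Do: maze.move[dir→south]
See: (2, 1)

Do: maze.sense[dir→south]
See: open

Do: stack.push[x→south]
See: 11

Do: maze.move[dir→south]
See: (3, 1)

Do: maze.sense[dir→south]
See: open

Do: stack.push[x→south]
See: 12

Do: maze.move[dir→south]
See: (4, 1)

Do: maze.sense[dir→south]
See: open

Do: stack.push[x→south]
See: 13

Do: maze.move[dir→south]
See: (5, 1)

Do: maze.sense[dir→east]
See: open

Do: stack.push[x→east]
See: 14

Do: maze.move[dir→east]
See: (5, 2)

Do: maze.sense[dir→south]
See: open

Do: stack.push[x→south]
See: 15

Do: maze.move[dir→south]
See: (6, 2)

Do: maze.sense[dir→east]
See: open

Do: stack.push[x→east]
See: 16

Do: maze.move[dir→east]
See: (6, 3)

Do: maze.sense[dir→south]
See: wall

Do: maze.sense[dir→north]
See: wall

Do: maze.sense[dir→east]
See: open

Do: stack.push[x→east]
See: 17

Do: maze.move[dir→east]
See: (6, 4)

Do: maze.sense[dir→south]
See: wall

Do: maze.sense[dir→north]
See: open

Do: stack.push[x→north]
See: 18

Do: maze.move[dir→north]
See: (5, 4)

Do: maze.sense[dir→north]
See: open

Do: stack.push[x→north]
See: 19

Do: maze.move[dir→north]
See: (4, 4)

Do: maze.sense[dir→west]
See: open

Do: stack.push[x→west]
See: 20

Do: maze.move[dir→west]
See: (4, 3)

Do: maze.sense[dir→west]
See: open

Do: stack.push[x→west]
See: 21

Do: maze.move[dir→west]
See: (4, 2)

Do: maze.sense[dir→north]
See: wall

Do: stack.pop[]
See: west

Do: maze.move[dir→east]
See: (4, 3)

Do: maze.sense[dir→north]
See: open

Do: stack.push[x→north]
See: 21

Do: maze.move[dir→north]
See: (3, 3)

Do: maze.sense[dir→north]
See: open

Do: stack.push[x→north]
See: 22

Do: maze.move[dir→north]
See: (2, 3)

Do: maze.sense[dir→west]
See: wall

Do: maze.sense[dir→north]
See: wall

Do: maze.sense[dir→east]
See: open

Do: stack.push[x→east]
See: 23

Do: maze.move[dir→east]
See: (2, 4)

Do: maze.sense[dir→south]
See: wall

Do: maze.sense[dir→north]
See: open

Do: stack.push[x→north]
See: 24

Do: maze.move[dir→north]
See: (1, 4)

Do: maze.sense[dir→north]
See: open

Do: stack.push[x→north]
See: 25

Do: maze.move[dir→north]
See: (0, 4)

Do: maze.sense[dir→west]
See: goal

Do: maze.move[dir→west]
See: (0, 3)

Answer: (0, 3)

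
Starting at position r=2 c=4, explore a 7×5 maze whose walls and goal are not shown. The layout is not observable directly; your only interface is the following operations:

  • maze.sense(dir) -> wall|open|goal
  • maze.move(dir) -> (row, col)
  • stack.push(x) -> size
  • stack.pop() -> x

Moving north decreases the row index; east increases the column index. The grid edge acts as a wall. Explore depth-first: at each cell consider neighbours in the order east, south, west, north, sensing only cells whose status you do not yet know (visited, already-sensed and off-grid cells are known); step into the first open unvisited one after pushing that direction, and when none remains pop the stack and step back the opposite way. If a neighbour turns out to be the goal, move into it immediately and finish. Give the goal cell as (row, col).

Act: maze.sense[dir: south]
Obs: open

Act: stack.push[x: south]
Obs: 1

Act: maze.move[dir: south]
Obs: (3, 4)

Act: maze.sense[dir: south]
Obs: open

Act: stack.push[x: south]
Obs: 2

Act: maze.move[dir: south]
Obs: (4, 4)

Act: maze.sense[dir: south]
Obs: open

Act: stack.push[x: south]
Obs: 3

Act: maze.move[dir: south]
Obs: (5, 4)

Act: maze.sense[dir: south]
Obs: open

Act: stack.push[x: south]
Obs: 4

Act: maze.move[dir: south]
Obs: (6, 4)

Act: maze.sense[dir: west]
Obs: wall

Act: stack.pop[]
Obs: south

Act: maze.move[dir: north]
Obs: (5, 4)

Act: maze.sense[dir: west]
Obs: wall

Act: stack.pop[]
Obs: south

Act: maze.move[dir: north]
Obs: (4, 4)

Act: maze.sense[dir: west]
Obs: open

Act: stack.push[x: west]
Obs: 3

Act: maze.move[dir: west]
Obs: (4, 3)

Act: maze.sense[dir: west]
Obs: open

Act: stack.push[x: west]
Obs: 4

Act: maze.move[dir: west]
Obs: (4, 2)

Act: maze.sense[dir: south]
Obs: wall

Act: maze.sense[dir: west]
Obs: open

Act: stack.push[x: west]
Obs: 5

Act: maze.move[dir: west]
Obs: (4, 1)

Act: maze.sense[dir: south]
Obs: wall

Act: maze.sense[dir: west]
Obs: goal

Act: maze.move[dir: west]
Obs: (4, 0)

Answer: (4, 0)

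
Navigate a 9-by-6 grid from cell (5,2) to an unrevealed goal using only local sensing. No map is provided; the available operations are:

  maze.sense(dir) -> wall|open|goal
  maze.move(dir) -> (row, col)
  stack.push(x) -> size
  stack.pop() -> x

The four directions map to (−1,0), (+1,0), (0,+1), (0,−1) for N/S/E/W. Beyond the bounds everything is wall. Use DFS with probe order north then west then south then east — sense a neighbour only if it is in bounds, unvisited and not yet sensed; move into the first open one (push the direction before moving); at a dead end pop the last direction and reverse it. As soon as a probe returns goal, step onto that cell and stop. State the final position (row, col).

I use sense passing dir→north, and get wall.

Calling sense passing dir→west, — result: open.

Next I call push passing x→west, → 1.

Next I call move passing dir→west, — result: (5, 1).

I run sense passing dir→north, yielding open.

Invoking push passing x→north, : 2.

Invoking move passing dir→north, giving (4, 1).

I invoke sense passing dir→north, which returns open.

I invoke push passing x→north, : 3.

I use move passing dir→north, and see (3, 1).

I run sense passing dir→north, which returns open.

I try push passing x→north, and get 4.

Using move passing dir→north, → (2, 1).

I run sense passing dir→north, giving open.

Now I run push passing x→north, — result: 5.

Next I call move passing dir→north, and get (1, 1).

I run sense passing dir→north, giving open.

I call push passing x→north, which returns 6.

Next I call move passing dir→north, — result: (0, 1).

I try sense passing dir→west, and get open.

Using push passing x→west, — result: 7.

Using move passing dir→west, giving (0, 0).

Then sense passing dir→south, — result: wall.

I try pop, — result: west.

Invoking move passing dir→east, which returns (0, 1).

I invoke sense passing dir→east, yielding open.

I use push passing x→east, and see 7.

I use move passing dir→east, yielding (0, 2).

Next I call sense passing dir→south, and get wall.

I try sense passing dir→east, yielding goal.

I try move passing dir→east, : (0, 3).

Answer: (0, 3)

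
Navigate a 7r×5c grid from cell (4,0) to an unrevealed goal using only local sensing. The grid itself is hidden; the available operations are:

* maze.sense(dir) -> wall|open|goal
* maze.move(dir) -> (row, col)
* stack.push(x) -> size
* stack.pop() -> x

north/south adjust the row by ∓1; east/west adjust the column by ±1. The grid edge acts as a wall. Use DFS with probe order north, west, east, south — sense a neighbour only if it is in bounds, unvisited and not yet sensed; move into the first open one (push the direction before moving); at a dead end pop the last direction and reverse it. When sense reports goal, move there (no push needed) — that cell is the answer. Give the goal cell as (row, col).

>>> maze.sense dir: north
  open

>>> stack.push x: north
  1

>>> maze.move dir: north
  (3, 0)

>>> maze.sense dir: north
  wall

>>> maze.sense dir: east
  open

>>> stack.push x: east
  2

>>> maze.move dir: east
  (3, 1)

>>> maze.sense dir: north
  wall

>>> maze.sense dir: east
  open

>>> stack.push x: east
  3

>>> maze.move dir: east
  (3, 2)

>>> maze.sense dir: north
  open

>>> stack.push x: north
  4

>>> maze.move dir: north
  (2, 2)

>>> maze.sense dir: north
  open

>>> stack.push x: north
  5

>>> maze.move dir: north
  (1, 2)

>>> maze.sense dir: north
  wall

>>> maze.sense dir: west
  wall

>>> maze.sense dir: east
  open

>>> stack.push x: east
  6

>>> maze.move dir: east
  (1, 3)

>>> maze.sense dir: north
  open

>>> stack.push x: north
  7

>>> maze.move dir: north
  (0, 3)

>>> maze.sense dir: east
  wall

>>> stack.pop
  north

>>> maze.move dir: south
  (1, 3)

>>> maze.sense dir: east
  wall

>>> maze.sense dir: south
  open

>>> stack.push x: south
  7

>>> maze.move dir: south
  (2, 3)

>>> maze.sense dir: east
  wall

>>> maze.sense dir: south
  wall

>>> stack.pop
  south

>>> maze.move dir: north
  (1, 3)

>>> stack.pop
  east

>>> maze.move dir: west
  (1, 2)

>>> stack.pop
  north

>>> maze.move dir: south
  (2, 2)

>>> stack.pop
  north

>>> maze.move dir: south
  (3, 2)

>>> maze.sense dir: south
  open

>>> stack.push x: south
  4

>>> maze.move dir: south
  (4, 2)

>>> maze.sense dir: west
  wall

>>> maze.sense dir: east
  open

>>> stack.push x: east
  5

>>> maze.move dir: east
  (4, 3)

>>> maze.sense dir: east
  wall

>>> maze.sense dir: south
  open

>>> stack.push x: south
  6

>>> maze.move dir: south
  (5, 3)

>>> maze.sense dir: west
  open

>>> stack.push x: west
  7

>>> maze.move dir: west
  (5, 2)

>>> maze.sense dir: west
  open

>>> stack.push x: west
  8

>>> maze.move dir: west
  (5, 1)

>>> maze.sense dir: west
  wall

>>> maze.sense dir: south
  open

>>> stack.push x: south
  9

>>> maze.move dir: south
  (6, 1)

>>> maze.sense dir: west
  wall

>>> maze.sense dir: east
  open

>>> stack.push x: east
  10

>>> maze.move dir: east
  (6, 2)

>>> maze.sense dir: east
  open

>>> stack.push x: east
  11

>>> maze.move dir: east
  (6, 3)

>>> maze.sense dir: east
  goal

>>> maze.move dir: east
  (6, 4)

Answer: (6, 4)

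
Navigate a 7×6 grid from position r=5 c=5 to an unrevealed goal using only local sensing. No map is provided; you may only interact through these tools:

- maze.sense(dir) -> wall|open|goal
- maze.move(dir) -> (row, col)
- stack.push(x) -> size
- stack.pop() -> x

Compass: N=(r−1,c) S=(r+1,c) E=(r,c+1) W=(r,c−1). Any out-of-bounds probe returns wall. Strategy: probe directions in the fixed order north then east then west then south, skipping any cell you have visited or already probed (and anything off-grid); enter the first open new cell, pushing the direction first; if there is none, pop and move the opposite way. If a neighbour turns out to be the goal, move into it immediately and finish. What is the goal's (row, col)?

==> maze.sense(north)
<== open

==> stack.push(north)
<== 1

==> maze.move(north)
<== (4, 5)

==> maze.sense(north)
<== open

==> stack.push(north)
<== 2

==> maze.move(north)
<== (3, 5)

==> maze.sense(north)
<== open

==> stack.push(north)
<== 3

==> maze.move(north)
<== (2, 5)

==> maze.sense(north)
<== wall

==> maze.sense(west)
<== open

==> stack.push(west)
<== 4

==> maze.move(west)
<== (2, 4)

==> maze.sense(north)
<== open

==> stack.push(north)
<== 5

==> maze.move(north)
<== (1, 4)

==> maze.sense(north)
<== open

==> stack.push(north)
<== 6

==> maze.move(north)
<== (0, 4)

==> maze.sense(east)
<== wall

==> maze.sense(west)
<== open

==> stack.push(west)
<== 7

==> maze.move(west)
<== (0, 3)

==> maze.sense(west)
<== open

==> stack.push(west)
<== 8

==> maze.move(west)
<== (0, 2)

==> maze.sense(west)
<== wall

==> maze.sense(south)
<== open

==> stack.push(south)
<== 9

==> maze.move(south)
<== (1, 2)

==> maze.sense(east)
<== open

==> stack.push(east)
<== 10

==> maze.move(east)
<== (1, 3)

==> maze.sense(south)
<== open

==> stack.push(south)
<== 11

==> maze.move(south)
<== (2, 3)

==> maze.sense(west)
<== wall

==> maze.sense(south)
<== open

==> stack.push(south)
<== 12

==> maze.move(south)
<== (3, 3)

==> maze.sense(east)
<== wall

==> maze.sense(west)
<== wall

==> maze.sense(south)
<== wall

==> stack.pop()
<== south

==> maze.move(north)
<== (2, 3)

==> stack.pop()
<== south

==> maze.move(north)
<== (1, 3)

==> stack.pop()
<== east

==> maze.move(west)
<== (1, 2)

==> maze.sense(west)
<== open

==> stack.push(west)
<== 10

==> maze.move(west)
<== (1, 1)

==> maze.sense(west)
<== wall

==> maze.sense(south)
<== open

==> stack.push(south)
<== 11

==> maze.move(south)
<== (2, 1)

==> maze.sense(west)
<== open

==> stack.push(west)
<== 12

==> maze.move(west)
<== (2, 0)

==> maze.sense(south)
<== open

==> stack.push(south)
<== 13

==> maze.move(south)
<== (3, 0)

==> maze.sense(east)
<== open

==> stack.push(east)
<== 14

==> maze.move(east)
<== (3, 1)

==> maze.sense(south)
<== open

==> stack.push(south)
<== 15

==> maze.move(south)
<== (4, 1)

==> maze.sense(east)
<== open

==> stack.push(east)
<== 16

==> maze.move(east)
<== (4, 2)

==> maze.sense(south)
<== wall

==> stack.pop()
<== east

==> maze.move(west)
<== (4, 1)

==> maze.sense(west)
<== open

==> stack.push(west)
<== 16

==> maze.move(west)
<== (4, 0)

==> maze.sense(south)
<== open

==> stack.push(south)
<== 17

==> maze.move(south)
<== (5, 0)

==> maze.sense(east)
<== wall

==> maze.sense(south)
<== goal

==> maze.move(south)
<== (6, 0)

Answer: (6, 0)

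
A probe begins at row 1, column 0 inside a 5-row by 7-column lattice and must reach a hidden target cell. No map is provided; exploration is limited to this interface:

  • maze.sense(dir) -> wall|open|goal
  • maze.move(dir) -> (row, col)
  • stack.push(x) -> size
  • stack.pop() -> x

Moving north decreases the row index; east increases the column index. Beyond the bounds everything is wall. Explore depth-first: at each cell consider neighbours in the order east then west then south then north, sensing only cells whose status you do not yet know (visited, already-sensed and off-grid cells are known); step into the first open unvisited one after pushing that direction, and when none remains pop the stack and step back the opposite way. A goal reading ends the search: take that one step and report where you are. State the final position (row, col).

Using sense(dir: east), and see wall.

Invoking sense(dir: south), and observe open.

Invoking push(x: south), and see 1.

Now I run move(dir: south), : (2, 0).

I invoke sense(dir: east), : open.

Using push(x: east), which returns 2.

Invoking move(dir: east), yielding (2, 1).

I use sense(dir: east), → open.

Now I run push(x: east), and see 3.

I use move(dir: east), — result: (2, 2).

Now I run sense(dir: east), and observe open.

Using push(x: east), and observe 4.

Invoking move(dir: east), yielding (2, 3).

Invoking sense(dir: east), — result: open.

I invoke push(x: east), giving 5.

I use move(dir: east), — result: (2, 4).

I use sense(dir: east), which returns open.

Invoking push(x: east), yielding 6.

I try move(dir: east), giving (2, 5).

Now I run sense(dir: east), and observe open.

I run push(x: east), → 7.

I call move(dir: east), giving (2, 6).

Next I call sense(dir: south), and get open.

I try push(x: south), and observe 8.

Then move(dir: south), and observe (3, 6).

I use sense(dir: west), yielding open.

I run push(x: west), and observe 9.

I use move(dir: west), and observe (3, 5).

Then sense(dir: west), → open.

Invoking push(x: west), : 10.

Using move(dir: west), : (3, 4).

Now I run sense(dir: west), which returns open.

I use push(x: west), and see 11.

I run move(dir: west), and observe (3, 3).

Using sense(dir: west), giving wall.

I invoke sense(dir: south), giving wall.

Next I call pop(), — result: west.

I call move(dir: east), : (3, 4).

I try sense(dir: south), and observe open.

I invoke push(x: south), → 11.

I try move(dir: south), → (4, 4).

Now I run sense(dir: east), which returns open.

I call push(x: east), and observe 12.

Invoking move(dir: east), and observe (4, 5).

Calling sense(dir: east), and see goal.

Then move(dir: east), : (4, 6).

Answer: (4, 6)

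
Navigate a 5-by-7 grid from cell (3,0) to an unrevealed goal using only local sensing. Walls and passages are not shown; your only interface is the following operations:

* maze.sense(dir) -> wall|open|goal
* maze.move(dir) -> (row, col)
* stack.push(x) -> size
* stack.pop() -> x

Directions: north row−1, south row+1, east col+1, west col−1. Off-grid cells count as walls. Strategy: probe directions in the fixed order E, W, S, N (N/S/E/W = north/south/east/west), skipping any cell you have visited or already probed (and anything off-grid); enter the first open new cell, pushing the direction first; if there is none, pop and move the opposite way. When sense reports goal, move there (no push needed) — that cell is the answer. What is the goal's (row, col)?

Invoking sense passing dir: east, which returns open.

I call push passing x: east, : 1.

Calling move passing dir: east, and get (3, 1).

Then sense passing dir: east, : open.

I invoke push passing x: east, yielding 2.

I use move passing dir: east, and observe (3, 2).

I use sense passing dir: east, yielding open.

Now I run push passing x: east, → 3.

I call move passing dir: east, → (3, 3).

I call sense passing dir: east, → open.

I call push passing x: east, and see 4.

Invoking move passing dir: east, and get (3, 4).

I try sense passing dir: east, and see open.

Invoking push passing x: east, giving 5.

Then move passing dir: east, : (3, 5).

Now I run sense passing dir: east, : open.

I use push passing x: east, giving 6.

Invoking move passing dir: east, and observe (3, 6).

I run sense passing dir: south, yielding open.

Then push passing x: south, and see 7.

I use move passing dir: south, : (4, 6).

I call sense passing dir: west, which returns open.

Next I call push passing x: west, → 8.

Next I call move passing dir: west, yielding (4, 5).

Now I run sense passing dir: west, and observe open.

I use push passing x: west, which returns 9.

Now I run move passing dir: west, and see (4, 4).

I invoke sense passing dir: west, which returns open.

Now I run push passing x: west, yielding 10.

I invoke move passing dir: west, → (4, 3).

Now I run sense passing dir: west, and observe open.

I use push passing x: west, and get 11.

Next I call move passing dir: west, which returns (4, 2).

Next I call sense passing dir: west, and observe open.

Invoking push passing x: west, — result: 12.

I run move passing dir: west, and observe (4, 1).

Using sense passing dir: west, and get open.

I use push passing x: west, giving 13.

I invoke move passing dir: west, which returns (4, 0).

Using pop, yielding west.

Invoking move passing dir: east, — result: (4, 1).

Using pop, : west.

I use move passing dir: east, : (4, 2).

Using pop, and get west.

I call move passing dir: east, and get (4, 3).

I use pop(), — result: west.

Next I call move passing dir: east, giving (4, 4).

I call pop(), giving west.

Invoking move passing dir: east, and see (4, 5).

Next I call pop, — result: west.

Then move passing dir: east, : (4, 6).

Using pop(), giving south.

Now I run move passing dir: north, and get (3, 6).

I run sense passing dir: north, giving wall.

I invoke pop(), and see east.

Then move passing dir: west, which returns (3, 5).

I call sense passing dir: north, — result: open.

Using push passing x: north, and observe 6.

Using move passing dir: north, and observe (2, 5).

I invoke sense passing dir: west, → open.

Calling push passing x: west, which returns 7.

Then move passing dir: west, which returns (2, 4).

Invoking sense passing dir: west, and get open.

I invoke push passing x: west, : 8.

Calling move passing dir: west, and see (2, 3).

I invoke sense passing dir: west, which returns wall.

I try sense passing dir: north, and get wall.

I run pop, → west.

I try move passing dir: east, and observe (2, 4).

I run sense passing dir: north, — result: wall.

I run pop(), giving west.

Using move passing dir: east, and observe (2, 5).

I use sense passing dir: north, and see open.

I invoke push passing x: north, — result: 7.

Calling move passing dir: north, and get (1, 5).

Calling sense passing dir: east, → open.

I call push passing x: east, → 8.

I try move passing dir: east, giving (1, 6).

Using sense passing dir: north, → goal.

I invoke move passing dir: north, which returns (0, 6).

Answer: (0, 6)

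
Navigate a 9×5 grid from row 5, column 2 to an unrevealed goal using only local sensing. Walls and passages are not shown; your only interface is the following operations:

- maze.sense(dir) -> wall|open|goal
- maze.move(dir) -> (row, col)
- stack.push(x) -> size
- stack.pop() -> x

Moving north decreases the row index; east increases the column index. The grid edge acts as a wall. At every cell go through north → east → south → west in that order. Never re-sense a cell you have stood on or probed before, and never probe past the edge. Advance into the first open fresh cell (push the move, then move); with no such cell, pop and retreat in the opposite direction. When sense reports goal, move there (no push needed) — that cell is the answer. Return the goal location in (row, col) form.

% sense dir='north'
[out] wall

% sense dir='east'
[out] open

% push x='east'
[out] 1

% move dir='east'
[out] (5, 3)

% sense dir='north'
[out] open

% push x='north'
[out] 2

% move dir='north'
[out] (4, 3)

% sense dir='north'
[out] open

% push x='north'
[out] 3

% move dir='north'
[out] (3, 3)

% sense dir='north'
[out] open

% push x='north'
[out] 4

% move dir='north'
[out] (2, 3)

% sense dir='north'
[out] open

% push x='north'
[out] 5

% move dir='north'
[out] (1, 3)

% sense dir='north'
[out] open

% push x='north'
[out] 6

% move dir='north'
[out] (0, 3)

% sense dir='east'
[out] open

% push x='east'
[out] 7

% move dir='east'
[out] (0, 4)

% sense dir='south'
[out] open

% push x='south'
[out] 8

% move dir='south'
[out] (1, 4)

% sense dir='south'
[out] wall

% pop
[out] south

% move dir='north'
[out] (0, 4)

% pop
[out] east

% move dir='west'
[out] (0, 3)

% sense dir='west'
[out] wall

% pop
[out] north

% move dir='south'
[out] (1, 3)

% sense dir='west'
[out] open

% push x='west'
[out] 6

% move dir='west'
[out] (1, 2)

% sense dir='south'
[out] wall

% sense dir='west'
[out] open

% push x='west'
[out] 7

% move dir='west'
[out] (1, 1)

% sense dir='north'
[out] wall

% sense dir='south'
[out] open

% push x='south'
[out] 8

% move dir='south'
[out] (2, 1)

% sense dir='south'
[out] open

% push x='south'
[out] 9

% move dir='south'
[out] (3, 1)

% sense dir='east'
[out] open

% push x='east'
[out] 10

% move dir='east'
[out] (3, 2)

% pop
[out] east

% move dir='west'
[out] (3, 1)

% sense dir='south'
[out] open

% push x='south'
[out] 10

% move dir='south'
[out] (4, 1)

% sense dir='south'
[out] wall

% sense dir='west'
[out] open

% push x='west'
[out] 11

% move dir='west'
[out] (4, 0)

% sense dir='north'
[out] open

% push x='north'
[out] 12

% move dir='north'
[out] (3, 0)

% sense dir='north'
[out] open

% push x='north'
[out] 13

% move dir='north'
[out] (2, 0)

% sense dir='north'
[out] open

% push x='north'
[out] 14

% move dir='north'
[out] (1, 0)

% sense dir='north'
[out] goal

% move dir='north'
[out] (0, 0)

Answer: (0, 0)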